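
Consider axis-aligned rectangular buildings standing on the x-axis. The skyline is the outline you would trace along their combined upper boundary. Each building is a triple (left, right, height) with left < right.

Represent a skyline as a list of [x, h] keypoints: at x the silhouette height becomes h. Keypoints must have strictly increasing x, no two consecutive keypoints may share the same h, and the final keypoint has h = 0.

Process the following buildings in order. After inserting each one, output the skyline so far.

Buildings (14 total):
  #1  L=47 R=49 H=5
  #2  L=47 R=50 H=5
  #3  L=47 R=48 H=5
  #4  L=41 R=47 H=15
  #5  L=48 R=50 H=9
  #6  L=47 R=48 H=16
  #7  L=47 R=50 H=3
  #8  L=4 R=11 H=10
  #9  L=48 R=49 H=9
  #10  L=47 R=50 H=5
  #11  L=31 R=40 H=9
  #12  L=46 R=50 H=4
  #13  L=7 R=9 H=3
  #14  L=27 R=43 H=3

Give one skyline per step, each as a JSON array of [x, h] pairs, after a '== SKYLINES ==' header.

== SKYLINES ==
[[47,5],[49,0]]
[[47,5],[50,0]]
[[47,5],[50,0]]
[[41,15],[47,5],[50,0]]
[[41,15],[47,5],[48,9],[50,0]]
[[41,15],[47,16],[48,9],[50,0]]
[[41,15],[47,16],[48,9],[50,0]]
[[4,10],[11,0],[41,15],[47,16],[48,9],[50,0]]
[[4,10],[11,0],[41,15],[47,16],[48,9],[50,0]]
[[4,10],[11,0],[41,15],[47,16],[48,9],[50,0]]
[[4,10],[11,0],[31,9],[40,0],[41,15],[47,16],[48,9],[50,0]]
[[4,10],[11,0],[31,9],[40,0],[41,15],[47,16],[48,9],[50,0]]
[[4,10],[11,0],[31,9],[40,0],[41,15],[47,16],[48,9],[50,0]]
[[4,10],[11,0],[27,3],[31,9],[40,3],[41,15],[47,16],[48,9],[50,0]]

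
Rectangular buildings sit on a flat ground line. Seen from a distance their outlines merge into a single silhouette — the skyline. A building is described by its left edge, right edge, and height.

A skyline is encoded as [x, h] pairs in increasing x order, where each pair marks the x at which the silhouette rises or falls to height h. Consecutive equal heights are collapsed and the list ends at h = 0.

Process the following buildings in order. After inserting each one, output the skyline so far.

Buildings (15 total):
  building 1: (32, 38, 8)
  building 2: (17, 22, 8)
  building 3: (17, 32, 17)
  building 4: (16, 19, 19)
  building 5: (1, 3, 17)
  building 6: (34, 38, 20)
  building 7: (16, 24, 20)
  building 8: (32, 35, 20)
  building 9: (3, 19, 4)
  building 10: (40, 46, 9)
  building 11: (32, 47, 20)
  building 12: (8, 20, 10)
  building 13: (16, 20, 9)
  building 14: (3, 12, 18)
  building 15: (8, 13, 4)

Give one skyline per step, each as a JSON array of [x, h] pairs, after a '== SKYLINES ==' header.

== SKYLINES ==
[[32,8],[38,0]]
[[17,8],[22,0],[32,8],[38,0]]
[[17,17],[32,8],[38,0]]
[[16,19],[19,17],[32,8],[38,0]]
[[1,17],[3,0],[16,19],[19,17],[32,8],[38,0]]
[[1,17],[3,0],[16,19],[19,17],[32,8],[34,20],[38,0]]
[[1,17],[3,0],[16,20],[24,17],[32,8],[34,20],[38,0]]
[[1,17],[3,0],[16,20],[24,17],[32,20],[38,0]]
[[1,17],[3,4],[16,20],[24,17],[32,20],[38,0]]
[[1,17],[3,4],[16,20],[24,17],[32,20],[38,0],[40,9],[46,0]]
[[1,17],[3,4],[16,20],[24,17],[32,20],[47,0]]
[[1,17],[3,4],[8,10],[16,20],[24,17],[32,20],[47,0]]
[[1,17],[3,4],[8,10],[16,20],[24,17],[32,20],[47,0]]
[[1,17],[3,18],[12,10],[16,20],[24,17],[32,20],[47,0]]
[[1,17],[3,18],[12,10],[16,20],[24,17],[32,20],[47,0]]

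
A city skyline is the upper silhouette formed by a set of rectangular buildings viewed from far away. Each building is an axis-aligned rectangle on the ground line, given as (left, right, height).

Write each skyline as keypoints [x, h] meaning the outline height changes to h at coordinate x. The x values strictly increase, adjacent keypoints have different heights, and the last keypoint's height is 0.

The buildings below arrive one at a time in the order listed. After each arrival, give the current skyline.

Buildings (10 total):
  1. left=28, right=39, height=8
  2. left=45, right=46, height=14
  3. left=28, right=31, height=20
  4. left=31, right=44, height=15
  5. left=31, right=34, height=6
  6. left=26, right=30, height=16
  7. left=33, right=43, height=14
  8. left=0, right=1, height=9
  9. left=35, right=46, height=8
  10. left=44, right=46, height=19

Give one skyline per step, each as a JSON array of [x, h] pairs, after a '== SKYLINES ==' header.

== SKYLINES ==
[[28,8],[39,0]]
[[28,8],[39,0],[45,14],[46,0]]
[[28,20],[31,8],[39,0],[45,14],[46,0]]
[[28,20],[31,15],[44,0],[45,14],[46,0]]
[[28,20],[31,15],[44,0],[45,14],[46,0]]
[[26,16],[28,20],[31,15],[44,0],[45,14],[46,0]]
[[26,16],[28,20],[31,15],[44,0],[45,14],[46,0]]
[[0,9],[1,0],[26,16],[28,20],[31,15],[44,0],[45,14],[46,0]]
[[0,9],[1,0],[26,16],[28,20],[31,15],[44,8],[45,14],[46,0]]
[[0,9],[1,0],[26,16],[28,20],[31,15],[44,19],[46,0]]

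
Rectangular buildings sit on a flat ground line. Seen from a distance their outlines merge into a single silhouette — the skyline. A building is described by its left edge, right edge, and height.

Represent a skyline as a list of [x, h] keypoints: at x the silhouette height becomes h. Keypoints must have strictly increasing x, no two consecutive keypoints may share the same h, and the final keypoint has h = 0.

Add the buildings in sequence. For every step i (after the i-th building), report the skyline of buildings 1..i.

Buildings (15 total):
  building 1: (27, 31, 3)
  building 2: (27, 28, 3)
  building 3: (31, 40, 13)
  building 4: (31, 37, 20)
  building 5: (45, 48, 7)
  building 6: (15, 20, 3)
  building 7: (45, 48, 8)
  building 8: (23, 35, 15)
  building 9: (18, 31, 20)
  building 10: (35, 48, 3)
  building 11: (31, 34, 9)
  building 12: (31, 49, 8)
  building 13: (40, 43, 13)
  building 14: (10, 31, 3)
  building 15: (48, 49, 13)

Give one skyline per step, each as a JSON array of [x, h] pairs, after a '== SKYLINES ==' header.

== SKYLINES ==
[[27,3],[31,0]]
[[27,3],[31,0]]
[[27,3],[31,13],[40,0]]
[[27,3],[31,20],[37,13],[40,0]]
[[27,3],[31,20],[37,13],[40,0],[45,7],[48,0]]
[[15,3],[20,0],[27,3],[31,20],[37,13],[40,0],[45,7],[48,0]]
[[15,3],[20,0],[27,3],[31,20],[37,13],[40,0],[45,8],[48,0]]
[[15,3],[20,0],[23,15],[31,20],[37,13],[40,0],[45,8],[48,0]]
[[15,3],[18,20],[37,13],[40,0],[45,8],[48,0]]
[[15,3],[18,20],[37,13],[40,3],[45,8],[48,0]]
[[15,3],[18,20],[37,13],[40,3],[45,8],[48,0]]
[[15,3],[18,20],[37,13],[40,8],[49,0]]
[[15,3],[18,20],[37,13],[43,8],[49,0]]
[[10,3],[18,20],[37,13],[43,8],[49,0]]
[[10,3],[18,20],[37,13],[43,8],[48,13],[49,0]]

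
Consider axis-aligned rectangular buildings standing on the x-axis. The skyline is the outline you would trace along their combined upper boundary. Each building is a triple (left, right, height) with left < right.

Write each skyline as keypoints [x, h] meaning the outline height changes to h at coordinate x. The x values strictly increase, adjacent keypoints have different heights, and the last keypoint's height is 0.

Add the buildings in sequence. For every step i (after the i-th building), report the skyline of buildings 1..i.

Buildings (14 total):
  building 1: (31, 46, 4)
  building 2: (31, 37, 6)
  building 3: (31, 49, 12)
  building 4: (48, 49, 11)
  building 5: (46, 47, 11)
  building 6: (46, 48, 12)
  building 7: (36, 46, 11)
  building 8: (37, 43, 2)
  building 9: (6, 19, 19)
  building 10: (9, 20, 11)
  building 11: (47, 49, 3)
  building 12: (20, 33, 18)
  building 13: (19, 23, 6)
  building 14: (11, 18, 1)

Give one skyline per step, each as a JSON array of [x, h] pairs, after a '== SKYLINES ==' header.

== SKYLINES ==
[[31,4],[46,0]]
[[31,6],[37,4],[46,0]]
[[31,12],[49,0]]
[[31,12],[49,0]]
[[31,12],[49,0]]
[[31,12],[49,0]]
[[31,12],[49,0]]
[[31,12],[49,0]]
[[6,19],[19,0],[31,12],[49,0]]
[[6,19],[19,11],[20,0],[31,12],[49,0]]
[[6,19],[19,11],[20,0],[31,12],[49,0]]
[[6,19],[19,11],[20,18],[33,12],[49,0]]
[[6,19],[19,11],[20,18],[33,12],[49,0]]
[[6,19],[19,11],[20,18],[33,12],[49,0]]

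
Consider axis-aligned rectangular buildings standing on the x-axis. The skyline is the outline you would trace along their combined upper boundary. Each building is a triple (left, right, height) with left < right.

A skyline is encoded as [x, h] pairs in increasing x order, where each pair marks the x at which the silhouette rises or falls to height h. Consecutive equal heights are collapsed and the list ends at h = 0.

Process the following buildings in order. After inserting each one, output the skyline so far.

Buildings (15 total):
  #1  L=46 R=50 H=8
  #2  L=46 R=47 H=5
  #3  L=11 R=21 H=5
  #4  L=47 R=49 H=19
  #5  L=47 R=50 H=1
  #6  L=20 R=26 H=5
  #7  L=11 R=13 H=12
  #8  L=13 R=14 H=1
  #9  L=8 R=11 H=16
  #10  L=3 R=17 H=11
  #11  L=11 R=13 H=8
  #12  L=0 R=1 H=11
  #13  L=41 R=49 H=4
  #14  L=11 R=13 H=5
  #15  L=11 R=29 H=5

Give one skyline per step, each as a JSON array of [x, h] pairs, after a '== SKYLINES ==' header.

== SKYLINES ==
[[46,8],[50,0]]
[[46,8],[50,0]]
[[11,5],[21,0],[46,8],[50,0]]
[[11,5],[21,0],[46,8],[47,19],[49,8],[50,0]]
[[11,5],[21,0],[46,8],[47,19],[49,8],[50,0]]
[[11,5],[26,0],[46,8],[47,19],[49,8],[50,0]]
[[11,12],[13,5],[26,0],[46,8],[47,19],[49,8],[50,0]]
[[11,12],[13,5],[26,0],[46,8],[47,19],[49,8],[50,0]]
[[8,16],[11,12],[13,5],[26,0],[46,8],[47,19],[49,8],[50,0]]
[[3,11],[8,16],[11,12],[13,11],[17,5],[26,0],[46,8],[47,19],[49,8],[50,0]]
[[3,11],[8,16],[11,12],[13,11],[17,5],[26,0],[46,8],[47,19],[49,8],[50,0]]
[[0,11],[1,0],[3,11],[8,16],[11,12],[13,11],[17,5],[26,0],[46,8],[47,19],[49,8],[50,0]]
[[0,11],[1,0],[3,11],[8,16],[11,12],[13,11],[17,5],[26,0],[41,4],[46,8],[47,19],[49,8],[50,0]]
[[0,11],[1,0],[3,11],[8,16],[11,12],[13,11],[17,5],[26,0],[41,4],[46,8],[47,19],[49,8],[50,0]]
[[0,11],[1,0],[3,11],[8,16],[11,12],[13,11],[17,5],[29,0],[41,4],[46,8],[47,19],[49,8],[50,0]]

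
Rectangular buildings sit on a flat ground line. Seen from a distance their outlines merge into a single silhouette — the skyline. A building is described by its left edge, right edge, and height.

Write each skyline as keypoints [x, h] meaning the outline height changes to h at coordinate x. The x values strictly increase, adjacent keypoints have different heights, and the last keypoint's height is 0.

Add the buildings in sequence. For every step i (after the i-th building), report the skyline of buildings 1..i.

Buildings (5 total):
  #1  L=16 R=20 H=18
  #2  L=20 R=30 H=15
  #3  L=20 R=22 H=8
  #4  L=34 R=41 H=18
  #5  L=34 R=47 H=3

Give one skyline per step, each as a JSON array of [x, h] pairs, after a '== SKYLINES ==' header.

== SKYLINES ==
[[16,18],[20,0]]
[[16,18],[20,15],[30,0]]
[[16,18],[20,15],[30,0]]
[[16,18],[20,15],[30,0],[34,18],[41,0]]
[[16,18],[20,15],[30,0],[34,18],[41,3],[47,0]]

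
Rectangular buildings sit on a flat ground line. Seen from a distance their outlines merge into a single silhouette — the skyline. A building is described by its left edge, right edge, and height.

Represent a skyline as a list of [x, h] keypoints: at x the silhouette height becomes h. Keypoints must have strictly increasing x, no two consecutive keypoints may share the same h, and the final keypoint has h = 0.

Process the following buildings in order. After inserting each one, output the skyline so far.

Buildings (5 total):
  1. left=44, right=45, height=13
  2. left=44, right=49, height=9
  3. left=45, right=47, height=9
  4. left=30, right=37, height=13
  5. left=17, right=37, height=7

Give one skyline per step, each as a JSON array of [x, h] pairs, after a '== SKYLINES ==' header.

== SKYLINES ==
[[44,13],[45,0]]
[[44,13],[45,9],[49,0]]
[[44,13],[45,9],[49,0]]
[[30,13],[37,0],[44,13],[45,9],[49,0]]
[[17,7],[30,13],[37,0],[44,13],[45,9],[49,0]]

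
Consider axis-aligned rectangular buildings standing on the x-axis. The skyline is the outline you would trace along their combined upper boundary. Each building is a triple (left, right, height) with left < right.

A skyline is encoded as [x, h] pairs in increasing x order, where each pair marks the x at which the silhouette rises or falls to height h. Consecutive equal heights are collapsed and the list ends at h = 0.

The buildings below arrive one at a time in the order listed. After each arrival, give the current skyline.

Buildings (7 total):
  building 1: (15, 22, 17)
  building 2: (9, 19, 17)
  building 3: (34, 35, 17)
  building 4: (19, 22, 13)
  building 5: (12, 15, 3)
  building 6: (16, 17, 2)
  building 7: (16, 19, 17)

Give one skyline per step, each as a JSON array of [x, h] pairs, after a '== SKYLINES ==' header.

== SKYLINES ==
[[15,17],[22,0]]
[[9,17],[22,0]]
[[9,17],[22,0],[34,17],[35,0]]
[[9,17],[22,0],[34,17],[35,0]]
[[9,17],[22,0],[34,17],[35,0]]
[[9,17],[22,0],[34,17],[35,0]]
[[9,17],[22,0],[34,17],[35,0]]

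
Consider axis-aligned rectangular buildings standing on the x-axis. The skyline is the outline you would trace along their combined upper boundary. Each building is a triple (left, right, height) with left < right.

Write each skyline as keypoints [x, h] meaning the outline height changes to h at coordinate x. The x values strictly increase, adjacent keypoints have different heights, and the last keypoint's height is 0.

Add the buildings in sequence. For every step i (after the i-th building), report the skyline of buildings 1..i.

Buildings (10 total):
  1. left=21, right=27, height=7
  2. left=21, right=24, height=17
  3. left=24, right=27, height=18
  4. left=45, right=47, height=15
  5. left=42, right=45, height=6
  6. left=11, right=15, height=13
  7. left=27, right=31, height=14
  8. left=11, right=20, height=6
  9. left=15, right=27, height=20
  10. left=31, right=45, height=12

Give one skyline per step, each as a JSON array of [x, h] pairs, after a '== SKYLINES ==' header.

== SKYLINES ==
[[21,7],[27,0]]
[[21,17],[24,7],[27,0]]
[[21,17],[24,18],[27,0]]
[[21,17],[24,18],[27,0],[45,15],[47,0]]
[[21,17],[24,18],[27,0],[42,6],[45,15],[47,0]]
[[11,13],[15,0],[21,17],[24,18],[27,0],[42,6],[45,15],[47,0]]
[[11,13],[15,0],[21,17],[24,18],[27,14],[31,0],[42,6],[45,15],[47,0]]
[[11,13],[15,6],[20,0],[21,17],[24,18],[27,14],[31,0],[42,6],[45,15],[47,0]]
[[11,13],[15,20],[27,14],[31,0],[42,6],[45,15],[47,0]]
[[11,13],[15,20],[27,14],[31,12],[45,15],[47,0]]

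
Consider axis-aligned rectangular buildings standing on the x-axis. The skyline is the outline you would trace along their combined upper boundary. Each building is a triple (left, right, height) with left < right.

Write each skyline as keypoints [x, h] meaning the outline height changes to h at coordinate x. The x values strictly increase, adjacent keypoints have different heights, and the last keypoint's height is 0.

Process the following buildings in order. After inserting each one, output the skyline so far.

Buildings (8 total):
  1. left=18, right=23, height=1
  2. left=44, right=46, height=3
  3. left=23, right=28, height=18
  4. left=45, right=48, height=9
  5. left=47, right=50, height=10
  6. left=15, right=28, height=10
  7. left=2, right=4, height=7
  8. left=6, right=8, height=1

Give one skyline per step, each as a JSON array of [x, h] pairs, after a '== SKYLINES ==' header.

== SKYLINES ==
[[18,1],[23,0]]
[[18,1],[23,0],[44,3],[46,0]]
[[18,1],[23,18],[28,0],[44,3],[46,0]]
[[18,1],[23,18],[28,0],[44,3],[45,9],[48,0]]
[[18,1],[23,18],[28,0],[44,3],[45,9],[47,10],[50,0]]
[[15,10],[23,18],[28,0],[44,3],[45,9],[47,10],[50,0]]
[[2,7],[4,0],[15,10],[23,18],[28,0],[44,3],[45,9],[47,10],[50,0]]
[[2,7],[4,0],[6,1],[8,0],[15,10],[23,18],[28,0],[44,3],[45,9],[47,10],[50,0]]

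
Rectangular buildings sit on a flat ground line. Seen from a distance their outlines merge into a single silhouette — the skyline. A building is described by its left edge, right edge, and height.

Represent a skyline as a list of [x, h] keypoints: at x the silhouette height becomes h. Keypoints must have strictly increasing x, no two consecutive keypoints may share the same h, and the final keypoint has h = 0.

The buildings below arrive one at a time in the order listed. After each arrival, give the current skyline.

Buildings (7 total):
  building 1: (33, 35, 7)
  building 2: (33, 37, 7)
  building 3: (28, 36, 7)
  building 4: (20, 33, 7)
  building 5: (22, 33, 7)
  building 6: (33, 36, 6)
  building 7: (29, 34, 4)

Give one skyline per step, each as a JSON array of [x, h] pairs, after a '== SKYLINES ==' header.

== SKYLINES ==
[[33,7],[35,0]]
[[33,7],[37,0]]
[[28,7],[37,0]]
[[20,7],[37,0]]
[[20,7],[37,0]]
[[20,7],[37,0]]
[[20,7],[37,0]]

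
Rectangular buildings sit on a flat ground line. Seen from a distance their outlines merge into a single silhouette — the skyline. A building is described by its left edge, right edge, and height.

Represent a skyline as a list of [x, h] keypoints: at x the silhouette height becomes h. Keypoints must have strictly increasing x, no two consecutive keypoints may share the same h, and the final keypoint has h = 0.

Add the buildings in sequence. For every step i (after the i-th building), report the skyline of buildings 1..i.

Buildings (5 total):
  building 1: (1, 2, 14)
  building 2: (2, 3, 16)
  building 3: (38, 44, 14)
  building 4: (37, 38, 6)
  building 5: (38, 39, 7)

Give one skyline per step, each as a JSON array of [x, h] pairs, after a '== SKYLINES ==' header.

== SKYLINES ==
[[1,14],[2,0]]
[[1,14],[2,16],[3,0]]
[[1,14],[2,16],[3,0],[38,14],[44,0]]
[[1,14],[2,16],[3,0],[37,6],[38,14],[44,0]]
[[1,14],[2,16],[3,0],[37,6],[38,14],[44,0]]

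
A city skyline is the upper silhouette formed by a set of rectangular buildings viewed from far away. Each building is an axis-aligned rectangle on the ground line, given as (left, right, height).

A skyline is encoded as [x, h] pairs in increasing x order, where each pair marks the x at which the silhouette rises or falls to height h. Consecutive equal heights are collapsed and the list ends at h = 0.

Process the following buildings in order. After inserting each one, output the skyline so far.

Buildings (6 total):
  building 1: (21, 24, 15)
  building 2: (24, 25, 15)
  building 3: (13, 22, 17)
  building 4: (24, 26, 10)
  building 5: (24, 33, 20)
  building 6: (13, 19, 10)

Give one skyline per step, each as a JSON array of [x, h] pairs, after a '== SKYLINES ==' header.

== SKYLINES ==
[[21,15],[24,0]]
[[21,15],[25,0]]
[[13,17],[22,15],[25,0]]
[[13,17],[22,15],[25,10],[26,0]]
[[13,17],[22,15],[24,20],[33,0]]
[[13,17],[22,15],[24,20],[33,0]]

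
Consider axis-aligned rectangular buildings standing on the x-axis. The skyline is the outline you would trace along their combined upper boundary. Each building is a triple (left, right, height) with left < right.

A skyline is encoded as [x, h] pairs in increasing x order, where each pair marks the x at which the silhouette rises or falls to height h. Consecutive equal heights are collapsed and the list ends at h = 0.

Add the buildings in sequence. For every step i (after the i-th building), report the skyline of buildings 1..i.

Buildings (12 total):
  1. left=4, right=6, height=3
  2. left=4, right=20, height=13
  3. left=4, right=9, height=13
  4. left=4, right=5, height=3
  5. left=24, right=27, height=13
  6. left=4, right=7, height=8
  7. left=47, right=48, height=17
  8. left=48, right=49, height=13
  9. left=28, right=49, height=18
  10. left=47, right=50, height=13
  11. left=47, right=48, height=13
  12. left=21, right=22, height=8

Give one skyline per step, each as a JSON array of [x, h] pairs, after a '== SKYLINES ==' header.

== SKYLINES ==
[[4,3],[6,0]]
[[4,13],[20,0]]
[[4,13],[20,0]]
[[4,13],[20,0]]
[[4,13],[20,0],[24,13],[27,0]]
[[4,13],[20,0],[24,13],[27,0]]
[[4,13],[20,0],[24,13],[27,0],[47,17],[48,0]]
[[4,13],[20,0],[24,13],[27,0],[47,17],[48,13],[49,0]]
[[4,13],[20,0],[24,13],[27,0],[28,18],[49,0]]
[[4,13],[20,0],[24,13],[27,0],[28,18],[49,13],[50,0]]
[[4,13],[20,0],[24,13],[27,0],[28,18],[49,13],[50,0]]
[[4,13],[20,0],[21,8],[22,0],[24,13],[27,0],[28,18],[49,13],[50,0]]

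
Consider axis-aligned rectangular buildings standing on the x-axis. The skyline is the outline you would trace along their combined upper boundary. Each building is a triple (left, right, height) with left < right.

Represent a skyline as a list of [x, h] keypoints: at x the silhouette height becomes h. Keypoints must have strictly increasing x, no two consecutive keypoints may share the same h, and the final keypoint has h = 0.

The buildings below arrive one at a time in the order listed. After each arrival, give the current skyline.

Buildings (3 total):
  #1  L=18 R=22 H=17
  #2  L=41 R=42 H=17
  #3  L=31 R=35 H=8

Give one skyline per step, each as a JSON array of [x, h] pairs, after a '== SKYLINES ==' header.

== SKYLINES ==
[[18,17],[22,0]]
[[18,17],[22,0],[41,17],[42,0]]
[[18,17],[22,0],[31,8],[35,0],[41,17],[42,0]]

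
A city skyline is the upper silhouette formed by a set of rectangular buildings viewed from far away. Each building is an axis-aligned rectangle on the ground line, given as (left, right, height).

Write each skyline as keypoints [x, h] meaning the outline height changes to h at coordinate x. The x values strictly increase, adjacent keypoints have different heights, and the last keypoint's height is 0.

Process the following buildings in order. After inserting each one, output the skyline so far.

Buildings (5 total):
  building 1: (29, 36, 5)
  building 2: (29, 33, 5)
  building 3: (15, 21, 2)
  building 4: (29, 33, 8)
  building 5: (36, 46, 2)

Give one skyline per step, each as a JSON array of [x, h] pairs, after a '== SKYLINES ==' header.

== SKYLINES ==
[[29,5],[36,0]]
[[29,5],[36,0]]
[[15,2],[21,0],[29,5],[36,0]]
[[15,2],[21,0],[29,8],[33,5],[36,0]]
[[15,2],[21,0],[29,8],[33,5],[36,2],[46,0]]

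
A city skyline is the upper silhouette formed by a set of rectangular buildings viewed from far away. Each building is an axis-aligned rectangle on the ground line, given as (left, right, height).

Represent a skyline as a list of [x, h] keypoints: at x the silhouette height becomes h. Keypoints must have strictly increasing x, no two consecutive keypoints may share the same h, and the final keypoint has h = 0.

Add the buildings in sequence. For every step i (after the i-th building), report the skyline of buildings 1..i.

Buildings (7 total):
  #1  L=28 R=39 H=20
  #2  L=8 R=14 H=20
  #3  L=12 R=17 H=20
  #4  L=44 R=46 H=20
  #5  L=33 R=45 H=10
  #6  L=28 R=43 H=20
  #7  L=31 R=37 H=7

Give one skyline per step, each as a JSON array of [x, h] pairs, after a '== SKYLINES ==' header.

== SKYLINES ==
[[28,20],[39,0]]
[[8,20],[14,0],[28,20],[39,0]]
[[8,20],[17,0],[28,20],[39,0]]
[[8,20],[17,0],[28,20],[39,0],[44,20],[46,0]]
[[8,20],[17,0],[28,20],[39,10],[44,20],[46,0]]
[[8,20],[17,0],[28,20],[43,10],[44,20],[46,0]]
[[8,20],[17,0],[28,20],[43,10],[44,20],[46,0]]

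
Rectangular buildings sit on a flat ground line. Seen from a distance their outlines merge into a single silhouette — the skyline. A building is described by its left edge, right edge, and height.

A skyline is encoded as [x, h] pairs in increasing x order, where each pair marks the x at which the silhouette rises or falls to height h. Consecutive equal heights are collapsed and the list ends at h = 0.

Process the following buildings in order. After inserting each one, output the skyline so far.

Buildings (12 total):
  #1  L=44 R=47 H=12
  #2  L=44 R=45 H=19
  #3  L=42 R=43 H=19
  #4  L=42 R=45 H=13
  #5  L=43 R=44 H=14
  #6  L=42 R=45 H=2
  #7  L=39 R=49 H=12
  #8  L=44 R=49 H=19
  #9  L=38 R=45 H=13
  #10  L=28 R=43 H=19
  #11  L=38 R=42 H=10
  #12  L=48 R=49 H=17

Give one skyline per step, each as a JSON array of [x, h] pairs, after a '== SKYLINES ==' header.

== SKYLINES ==
[[44,12],[47,0]]
[[44,19],[45,12],[47,0]]
[[42,19],[43,0],[44,19],[45,12],[47,0]]
[[42,19],[43,13],[44,19],[45,12],[47,0]]
[[42,19],[43,14],[44,19],[45,12],[47,0]]
[[42,19],[43,14],[44,19],[45,12],[47,0]]
[[39,12],[42,19],[43,14],[44,19],[45,12],[49,0]]
[[39,12],[42,19],[43,14],[44,19],[49,0]]
[[38,13],[42,19],[43,14],[44,19],[49,0]]
[[28,19],[43,14],[44,19],[49,0]]
[[28,19],[43,14],[44,19],[49,0]]
[[28,19],[43,14],[44,19],[49,0]]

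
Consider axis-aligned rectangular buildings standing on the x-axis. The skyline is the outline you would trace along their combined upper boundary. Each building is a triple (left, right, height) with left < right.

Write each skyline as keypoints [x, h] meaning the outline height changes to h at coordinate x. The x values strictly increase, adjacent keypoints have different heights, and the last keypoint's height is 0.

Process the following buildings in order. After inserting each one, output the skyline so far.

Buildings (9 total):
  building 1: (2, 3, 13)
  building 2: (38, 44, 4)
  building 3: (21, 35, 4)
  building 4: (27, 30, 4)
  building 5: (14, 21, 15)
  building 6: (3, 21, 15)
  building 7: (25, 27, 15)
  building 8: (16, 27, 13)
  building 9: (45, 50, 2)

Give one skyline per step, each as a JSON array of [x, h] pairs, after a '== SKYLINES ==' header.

== SKYLINES ==
[[2,13],[3,0]]
[[2,13],[3,0],[38,4],[44,0]]
[[2,13],[3,0],[21,4],[35,0],[38,4],[44,0]]
[[2,13],[3,0],[21,4],[35,0],[38,4],[44,0]]
[[2,13],[3,0],[14,15],[21,4],[35,0],[38,4],[44,0]]
[[2,13],[3,15],[21,4],[35,0],[38,4],[44,0]]
[[2,13],[3,15],[21,4],[25,15],[27,4],[35,0],[38,4],[44,0]]
[[2,13],[3,15],[21,13],[25,15],[27,4],[35,0],[38,4],[44,0]]
[[2,13],[3,15],[21,13],[25,15],[27,4],[35,0],[38,4],[44,0],[45,2],[50,0]]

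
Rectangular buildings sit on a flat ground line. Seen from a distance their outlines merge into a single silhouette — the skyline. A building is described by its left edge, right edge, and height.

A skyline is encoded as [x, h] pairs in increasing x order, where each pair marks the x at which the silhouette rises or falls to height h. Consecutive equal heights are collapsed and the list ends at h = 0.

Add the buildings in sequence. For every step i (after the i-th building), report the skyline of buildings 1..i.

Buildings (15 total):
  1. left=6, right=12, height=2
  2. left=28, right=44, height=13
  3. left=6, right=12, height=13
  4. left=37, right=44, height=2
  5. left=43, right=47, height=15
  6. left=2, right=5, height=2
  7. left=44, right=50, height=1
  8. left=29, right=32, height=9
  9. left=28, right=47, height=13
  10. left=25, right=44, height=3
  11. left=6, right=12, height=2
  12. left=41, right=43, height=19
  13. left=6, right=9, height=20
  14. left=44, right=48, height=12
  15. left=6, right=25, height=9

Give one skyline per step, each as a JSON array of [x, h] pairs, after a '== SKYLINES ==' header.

== SKYLINES ==
[[6,2],[12,0]]
[[6,2],[12,0],[28,13],[44,0]]
[[6,13],[12,0],[28,13],[44,0]]
[[6,13],[12,0],[28,13],[44,0]]
[[6,13],[12,0],[28,13],[43,15],[47,0]]
[[2,2],[5,0],[6,13],[12,0],[28,13],[43,15],[47,0]]
[[2,2],[5,0],[6,13],[12,0],[28,13],[43,15],[47,1],[50,0]]
[[2,2],[5,0],[6,13],[12,0],[28,13],[43,15],[47,1],[50,0]]
[[2,2],[5,0],[6,13],[12,0],[28,13],[43,15],[47,1],[50,0]]
[[2,2],[5,0],[6,13],[12,0],[25,3],[28,13],[43,15],[47,1],[50,0]]
[[2,2],[5,0],[6,13],[12,0],[25,3],[28,13],[43,15],[47,1],[50,0]]
[[2,2],[5,0],[6,13],[12,0],[25,3],[28,13],[41,19],[43,15],[47,1],[50,0]]
[[2,2],[5,0],[6,20],[9,13],[12,0],[25,3],[28,13],[41,19],[43,15],[47,1],[50,0]]
[[2,2],[5,0],[6,20],[9,13],[12,0],[25,3],[28,13],[41,19],[43,15],[47,12],[48,1],[50,0]]
[[2,2],[5,0],[6,20],[9,13],[12,9],[25,3],[28,13],[41,19],[43,15],[47,12],[48,1],[50,0]]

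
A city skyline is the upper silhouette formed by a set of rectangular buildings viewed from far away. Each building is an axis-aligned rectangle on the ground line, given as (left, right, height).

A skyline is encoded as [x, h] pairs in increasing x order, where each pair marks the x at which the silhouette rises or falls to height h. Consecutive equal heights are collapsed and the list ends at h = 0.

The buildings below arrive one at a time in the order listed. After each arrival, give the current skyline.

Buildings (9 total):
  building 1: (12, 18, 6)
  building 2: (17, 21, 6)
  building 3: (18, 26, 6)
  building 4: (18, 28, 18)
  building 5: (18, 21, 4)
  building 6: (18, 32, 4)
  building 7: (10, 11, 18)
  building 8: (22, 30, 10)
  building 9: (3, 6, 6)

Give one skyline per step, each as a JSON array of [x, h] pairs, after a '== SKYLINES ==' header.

== SKYLINES ==
[[12,6],[18,0]]
[[12,6],[21,0]]
[[12,6],[26,0]]
[[12,6],[18,18],[28,0]]
[[12,6],[18,18],[28,0]]
[[12,6],[18,18],[28,4],[32,0]]
[[10,18],[11,0],[12,6],[18,18],[28,4],[32,0]]
[[10,18],[11,0],[12,6],[18,18],[28,10],[30,4],[32,0]]
[[3,6],[6,0],[10,18],[11,0],[12,6],[18,18],[28,10],[30,4],[32,0]]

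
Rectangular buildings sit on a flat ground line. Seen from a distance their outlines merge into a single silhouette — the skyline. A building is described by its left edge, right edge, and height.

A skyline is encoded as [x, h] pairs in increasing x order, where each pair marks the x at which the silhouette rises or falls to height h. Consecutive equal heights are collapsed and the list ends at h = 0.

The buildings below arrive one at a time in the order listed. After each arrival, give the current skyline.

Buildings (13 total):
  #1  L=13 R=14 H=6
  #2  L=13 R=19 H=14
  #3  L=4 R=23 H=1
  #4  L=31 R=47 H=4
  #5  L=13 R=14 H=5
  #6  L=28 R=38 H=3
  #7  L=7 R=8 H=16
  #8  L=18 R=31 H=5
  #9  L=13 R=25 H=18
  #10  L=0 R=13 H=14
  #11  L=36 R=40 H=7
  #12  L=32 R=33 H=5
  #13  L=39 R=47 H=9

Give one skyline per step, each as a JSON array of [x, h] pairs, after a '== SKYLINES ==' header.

== SKYLINES ==
[[13,6],[14,0]]
[[13,14],[19,0]]
[[4,1],[13,14],[19,1],[23,0]]
[[4,1],[13,14],[19,1],[23,0],[31,4],[47,0]]
[[4,1],[13,14],[19,1],[23,0],[31,4],[47,0]]
[[4,1],[13,14],[19,1],[23,0],[28,3],[31,4],[47,0]]
[[4,1],[7,16],[8,1],[13,14],[19,1],[23,0],[28,3],[31,4],[47,0]]
[[4,1],[7,16],[8,1],[13,14],[19,5],[31,4],[47,0]]
[[4,1],[7,16],[8,1],[13,18],[25,5],[31,4],[47,0]]
[[0,14],[7,16],[8,14],[13,18],[25,5],[31,4],[47,0]]
[[0,14],[7,16],[8,14],[13,18],[25,5],[31,4],[36,7],[40,4],[47,0]]
[[0,14],[7,16],[8,14],[13,18],[25,5],[31,4],[32,5],[33,4],[36,7],[40,4],[47,0]]
[[0,14],[7,16],[8,14],[13,18],[25,5],[31,4],[32,5],[33,4],[36,7],[39,9],[47,0]]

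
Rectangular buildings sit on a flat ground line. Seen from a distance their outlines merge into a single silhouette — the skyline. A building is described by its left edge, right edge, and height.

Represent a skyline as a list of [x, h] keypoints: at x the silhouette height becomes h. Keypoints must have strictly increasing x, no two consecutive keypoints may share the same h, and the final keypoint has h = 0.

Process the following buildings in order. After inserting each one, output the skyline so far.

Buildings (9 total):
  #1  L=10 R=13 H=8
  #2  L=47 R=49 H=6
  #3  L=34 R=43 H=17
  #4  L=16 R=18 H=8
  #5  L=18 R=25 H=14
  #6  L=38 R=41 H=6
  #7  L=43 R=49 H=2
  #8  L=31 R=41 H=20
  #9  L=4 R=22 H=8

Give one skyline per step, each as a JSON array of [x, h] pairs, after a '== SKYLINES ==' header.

== SKYLINES ==
[[10,8],[13,0]]
[[10,8],[13,0],[47,6],[49,0]]
[[10,8],[13,0],[34,17],[43,0],[47,6],[49,0]]
[[10,8],[13,0],[16,8],[18,0],[34,17],[43,0],[47,6],[49,0]]
[[10,8],[13,0],[16,8],[18,14],[25,0],[34,17],[43,0],[47,6],[49,0]]
[[10,8],[13,0],[16,8],[18,14],[25,0],[34,17],[43,0],[47,6],[49,0]]
[[10,8],[13,0],[16,8],[18,14],[25,0],[34,17],[43,2],[47,6],[49,0]]
[[10,8],[13,0],[16,8],[18,14],[25,0],[31,20],[41,17],[43,2],[47,6],[49,0]]
[[4,8],[18,14],[25,0],[31,20],[41,17],[43,2],[47,6],[49,0]]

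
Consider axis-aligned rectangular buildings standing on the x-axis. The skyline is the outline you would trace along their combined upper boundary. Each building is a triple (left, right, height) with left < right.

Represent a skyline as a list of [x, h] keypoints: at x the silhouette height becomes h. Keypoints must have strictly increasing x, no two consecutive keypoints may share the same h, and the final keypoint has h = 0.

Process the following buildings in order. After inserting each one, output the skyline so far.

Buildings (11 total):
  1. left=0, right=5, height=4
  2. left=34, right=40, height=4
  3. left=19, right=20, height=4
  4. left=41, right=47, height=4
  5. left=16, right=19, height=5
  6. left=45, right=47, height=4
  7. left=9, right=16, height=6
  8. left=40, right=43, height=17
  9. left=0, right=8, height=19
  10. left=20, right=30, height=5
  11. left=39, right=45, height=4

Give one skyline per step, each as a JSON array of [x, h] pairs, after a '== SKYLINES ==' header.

== SKYLINES ==
[[0,4],[5,0]]
[[0,4],[5,0],[34,4],[40,0]]
[[0,4],[5,0],[19,4],[20,0],[34,4],[40,0]]
[[0,4],[5,0],[19,4],[20,0],[34,4],[40,0],[41,4],[47,0]]
[[0,4],[5,0],[16,5],[19,4],[20,0],[34,4],[40,0],[41,4],[47,0]]
[[0,4],[5,0],[16,5],[19,4],[20,0],[34,4],[40,0],[41,4],[47,0]]
[[0,4],[5,0],[9,6],[16,5],[19,4],[20,0],[34,4],[40,0],[41,4],[47,0]]
[[0,4],[5,0],[9,6],[16,5],[19,4],[20,0],[34,4],[40,17],[43,4],[47,0]]
[[0,19],[8,0],[9,6],[16,5],[19,4],[20,0],[34,4],[40,17],[43,4],[47,0]]
[[0,19],[8,0],[9,6],[16,5],[19,4],[20,5],[30,0],[34,4],[40,17],[43,4],[47,0]]
[[0,19],[8,0],[9,6],[16,5],[19,4],[20,5],[30,0],[34,4],[40,17],[43,4],[47,0]]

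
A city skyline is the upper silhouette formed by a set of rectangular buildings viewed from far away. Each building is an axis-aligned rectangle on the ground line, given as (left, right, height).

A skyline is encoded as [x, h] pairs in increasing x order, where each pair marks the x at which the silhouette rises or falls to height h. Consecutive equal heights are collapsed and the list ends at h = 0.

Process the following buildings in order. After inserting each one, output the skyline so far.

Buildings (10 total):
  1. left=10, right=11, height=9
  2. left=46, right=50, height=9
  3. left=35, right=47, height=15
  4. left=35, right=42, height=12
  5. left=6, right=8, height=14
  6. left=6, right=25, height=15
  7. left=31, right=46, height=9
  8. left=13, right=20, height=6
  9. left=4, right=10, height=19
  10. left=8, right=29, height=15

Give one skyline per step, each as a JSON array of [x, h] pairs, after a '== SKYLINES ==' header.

== SKYLINES ==
[[10,9],[11,0]]
[[10,9],[11,0],[46,9],[50,0]]
[[10,9],[11,0],[35,15],[47,9],[50,0]]
[[10,9],[11,0],[35,15],[47,9],[50,0]]
[[6,14],[8,0],[10,9],[11,0],[35,15],[47,9],[50,0]]
[[6,15],[25,0],[35,15],[47,9],[50,0]]
[[6,15],[25,0],[31,9],[35,15],[47,9],[50,0]]
[[6,15],[25,0],[31,9],[35,15],[47,9],[50,0]]
[[4,19],[10,15],[25,0],[31,9],[35,15],[47,9],[50,0]]
[[4,19],[10,15],[29,0],[31,9],[35,15],[47,9],[50,0]]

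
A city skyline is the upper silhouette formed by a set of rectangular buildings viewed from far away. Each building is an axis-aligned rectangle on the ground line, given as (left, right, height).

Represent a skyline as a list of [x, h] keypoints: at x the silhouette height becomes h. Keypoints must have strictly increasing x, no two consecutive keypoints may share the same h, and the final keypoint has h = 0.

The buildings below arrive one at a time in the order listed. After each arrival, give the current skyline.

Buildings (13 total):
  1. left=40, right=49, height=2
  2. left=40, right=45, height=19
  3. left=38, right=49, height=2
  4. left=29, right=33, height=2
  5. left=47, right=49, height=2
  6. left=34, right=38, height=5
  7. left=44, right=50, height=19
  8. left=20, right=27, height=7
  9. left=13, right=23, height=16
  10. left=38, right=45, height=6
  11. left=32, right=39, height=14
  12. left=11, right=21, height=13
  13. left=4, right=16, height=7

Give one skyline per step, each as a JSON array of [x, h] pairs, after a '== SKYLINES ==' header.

== SKYLINES ==
[[40,2],[49,0]]
[[40,19],[45,2],[49,0]]
[[38,2],[40,19],[45,2],[49,0]]
[[29,2],[33,0],[38,2],[40,19],[45,2],[49,0]]
[[29,2],[33,0],[38,2],[40,19],[45,2],[49,0]]
[[29,2],[33,0],[34,5],[38,2],[40,19],[45,2],[49,0]]
[[29,2],[33,0],[34,5],[38,2],[40,19],[50,0]]
[[20,7],[27,0],[29,2],[33,0],[34,5],[38,2],[40,19],[50,0]]
[[13,16],[23,7],[27,0],[29,2],[33,0],[34,5],[38,2],[40,19],[50,0]]
[[13,16],[23,7],[27,0],[29,2],[33,0],[34,5],[38,6],[40,19],[50,0]]
[[13,16],[23,7],[27,0],[29,2],[32,14],[39,6],[40,19],[50,0]]
[[11,13],[13,16],[23,7],[27,0],[29,2],[32,14],[39,6],[40,19],[50,0]]
[[4,7],[11,13],[13,16],[23,7],[27,0],[29,2],[32,14],[39,6],[40,19],[50,0]]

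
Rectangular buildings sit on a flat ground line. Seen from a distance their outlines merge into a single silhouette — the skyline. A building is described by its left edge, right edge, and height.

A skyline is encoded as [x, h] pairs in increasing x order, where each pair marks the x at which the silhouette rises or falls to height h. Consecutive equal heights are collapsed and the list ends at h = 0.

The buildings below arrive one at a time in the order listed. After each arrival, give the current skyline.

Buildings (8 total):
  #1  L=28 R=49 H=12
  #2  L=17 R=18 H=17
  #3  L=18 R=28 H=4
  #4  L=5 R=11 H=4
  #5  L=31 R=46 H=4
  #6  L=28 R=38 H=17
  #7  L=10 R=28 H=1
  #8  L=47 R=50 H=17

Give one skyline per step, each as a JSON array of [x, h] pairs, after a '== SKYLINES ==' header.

== SKYLINES ==
[[28,12],[49,0]]
[[17,17],[18,0],[28,12],[49,0]]
[[17,17],[18,4],[28,12],[49,0]]
[[5,4],[11,0],[17,17],[18,4],[28,12],[49,0]]
[[5,4],[11,0],[17,17],[18,4],[28,12],[49,0]]
[[5,4],[11,0],[17,17],[18,4],[28,17],[38,12],[49,0]]
[[5,4],[11,1],[17,17],[18,4],[28,17],[38,12],[49,0]]
[[5,4],[11,1],[17,17],[18,4],[28,17],[38,12],[47,17],[50,0]]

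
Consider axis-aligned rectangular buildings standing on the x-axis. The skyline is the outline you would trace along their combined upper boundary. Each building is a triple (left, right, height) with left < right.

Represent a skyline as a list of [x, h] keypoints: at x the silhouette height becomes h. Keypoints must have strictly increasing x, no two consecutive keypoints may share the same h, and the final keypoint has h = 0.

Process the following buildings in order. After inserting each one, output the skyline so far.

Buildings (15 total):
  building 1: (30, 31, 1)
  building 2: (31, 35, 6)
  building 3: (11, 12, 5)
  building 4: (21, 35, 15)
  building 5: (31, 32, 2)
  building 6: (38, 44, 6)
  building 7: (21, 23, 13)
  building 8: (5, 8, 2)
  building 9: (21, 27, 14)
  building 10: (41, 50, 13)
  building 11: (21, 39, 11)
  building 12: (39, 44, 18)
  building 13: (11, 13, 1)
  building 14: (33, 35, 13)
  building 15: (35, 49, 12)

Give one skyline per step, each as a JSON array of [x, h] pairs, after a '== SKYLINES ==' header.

== SKYLINES ==
[[30,1],[31,0]]
[[30,1],[31,6],[35,0]]
[[11,5],[12,0],[30,1],[31,6],[35,0]]
[[11,5],[12,0],[21,15],[35,0]]
[[11,5],[12,0],[21,15],[35,0]]
[[11,5],[12,0],[21,15],[35,0],[38,6],[44,0]]
[[11,5],[12,0],[21,15],[35,0],[38,6],[44,0]]
[[5,2],[8,0],[11,5],[12,0],[21,15],[35,0],[38,6],[44,0]]
[[5,2],[8,0],[11,5],[12,0],[21,15],[35,0],[38,6],[44,0]]
[[5,2],[8,0],[11,5],[12,0],[21,15],[35,0],[38,6],[41,13],[50,0]]
[[5,2],[8,0],[11,5],[12,0],[21,15],[35,11],[39,6],[41,13],[50,0]]
[[5,2],[8,0],[11,5],[12,0],[21,15],[35,11],[39,18],[44,13],[50,0]]
[[5,2],[8,0],[11,5],[12,1],[13,0],[21,15],[35,11],[39,18],[44,13],[50,0]]
[[5,2],[8,0],[11,5],[12,1],[13,0],[21,15],[35,11],[39,18],[44,13],[50,0]]
[[5,2],[8,0],[11,5],[12,1],[13,0],[21,15],[35,12],[39,18],[44,13],[50,0]]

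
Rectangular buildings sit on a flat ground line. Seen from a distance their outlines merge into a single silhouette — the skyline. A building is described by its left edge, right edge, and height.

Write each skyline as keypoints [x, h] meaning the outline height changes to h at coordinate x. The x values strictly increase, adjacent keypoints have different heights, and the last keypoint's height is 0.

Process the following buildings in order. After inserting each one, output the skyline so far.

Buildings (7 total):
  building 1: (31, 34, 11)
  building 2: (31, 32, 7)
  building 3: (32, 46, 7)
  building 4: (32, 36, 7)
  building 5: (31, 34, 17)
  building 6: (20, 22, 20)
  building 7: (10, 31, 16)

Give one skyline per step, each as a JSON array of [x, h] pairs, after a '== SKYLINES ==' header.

== SKYLINES ==
[[31,11],[34,0]]
[[31,11],[34,0]]
[[31,11],[34,7],[46,0]]
[[31,11],[34,7],[46,0]]
[[31,17],[34,7],[46,0]]
[[20,20],[22,0],[31,17],[34,7],[46,0]]
[[10,16],[20,20],[22,16],[31,17],[34,7],[46,0]]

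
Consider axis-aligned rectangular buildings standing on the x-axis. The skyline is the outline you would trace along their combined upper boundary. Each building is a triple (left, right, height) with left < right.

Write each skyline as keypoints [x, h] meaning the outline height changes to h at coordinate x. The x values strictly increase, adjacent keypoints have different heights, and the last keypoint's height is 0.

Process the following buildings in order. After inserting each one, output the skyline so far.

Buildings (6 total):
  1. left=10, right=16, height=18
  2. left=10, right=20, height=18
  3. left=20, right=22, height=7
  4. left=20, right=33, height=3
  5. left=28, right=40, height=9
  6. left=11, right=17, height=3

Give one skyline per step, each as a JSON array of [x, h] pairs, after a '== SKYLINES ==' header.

== SKYLINES ==
[[10,18],[16,0]]
[[10,18],[20,0]]
[[10,18],[20,7],[22,0]]
[[10,18],[20,7],[22,3],[33,0]]
[[10,18],[20,7],[22,3],[28,9],[40,0]]
[[10,18],[20,7],[22,3],[28,9],[40,0]]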